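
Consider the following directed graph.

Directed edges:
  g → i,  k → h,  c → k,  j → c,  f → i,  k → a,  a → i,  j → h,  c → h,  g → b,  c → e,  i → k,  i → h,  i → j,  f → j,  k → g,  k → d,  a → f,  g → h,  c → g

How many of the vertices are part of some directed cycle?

A vertex is on a directed cycle iff it belongs to a strongly connected component of size ≥ 2 (or has a self-loop).
The vertices on cycles are {a, c, f, g, i, j, k} — 7 in total.

7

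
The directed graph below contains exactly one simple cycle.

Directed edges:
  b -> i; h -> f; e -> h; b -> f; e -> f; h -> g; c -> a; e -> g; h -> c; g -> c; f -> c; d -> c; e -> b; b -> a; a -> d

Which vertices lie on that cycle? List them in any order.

a, c, d

DFS with gray/black marking from a:
a gray
  d gray
    c gray
      c→a: a is gray → back edge
Back edge closes the cycle a → d → c → a; its vertices are {a, c, d}.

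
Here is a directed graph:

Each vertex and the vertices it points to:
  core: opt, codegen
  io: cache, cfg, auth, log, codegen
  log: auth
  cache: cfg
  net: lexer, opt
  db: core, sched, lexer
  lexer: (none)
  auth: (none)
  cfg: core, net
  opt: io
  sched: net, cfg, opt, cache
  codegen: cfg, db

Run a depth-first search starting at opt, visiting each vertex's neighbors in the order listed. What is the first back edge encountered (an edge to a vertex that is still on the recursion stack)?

core→opt

DFS from opt (visiting each vertex's neighbors in the order listed); mark gray on enter, black on exit:
opt gray
  io gray
    cache gray
      cfg gray
        core gray
          core→opt: opt is gray → back edge
First back edge: core → opt.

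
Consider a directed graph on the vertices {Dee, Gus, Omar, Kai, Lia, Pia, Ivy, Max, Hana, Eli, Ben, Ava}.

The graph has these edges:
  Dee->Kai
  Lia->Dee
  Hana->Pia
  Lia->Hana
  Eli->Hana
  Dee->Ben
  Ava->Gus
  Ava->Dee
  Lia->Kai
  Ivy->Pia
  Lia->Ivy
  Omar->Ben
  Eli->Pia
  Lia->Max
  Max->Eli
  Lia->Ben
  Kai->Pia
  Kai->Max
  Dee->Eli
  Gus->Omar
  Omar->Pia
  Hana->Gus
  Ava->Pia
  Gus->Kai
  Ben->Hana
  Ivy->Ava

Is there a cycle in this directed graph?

Yes

DFS with white/gray/black marking, starting from Kai:
Kai gray
  Pia gray
  Pia black
  Max gray
    Eli gray
      Eli→Pia: Pia black — skip
      Hana gray
        Gus gray
          Gus→Kai: Kai is gray → back edge
Back edge found, so a cycle exists: Kai → Max → Eli → Hana → Gus → Kai.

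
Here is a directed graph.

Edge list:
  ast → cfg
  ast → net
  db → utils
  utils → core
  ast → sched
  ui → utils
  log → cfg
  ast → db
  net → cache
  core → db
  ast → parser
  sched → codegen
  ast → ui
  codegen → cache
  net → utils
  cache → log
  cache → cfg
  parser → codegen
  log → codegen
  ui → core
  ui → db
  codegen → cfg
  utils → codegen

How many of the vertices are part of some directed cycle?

6

A vertex is on a directed cycle iff it belongs to a strongly connected component of size ≥ 2 (or has a self-loop).
The vertices on cycles are {db, log, core, cache, utils, codegen} — 6 in total.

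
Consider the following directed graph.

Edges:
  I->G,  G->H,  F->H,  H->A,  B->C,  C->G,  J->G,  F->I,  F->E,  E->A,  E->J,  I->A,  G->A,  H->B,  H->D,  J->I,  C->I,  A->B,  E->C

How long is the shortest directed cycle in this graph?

For each vertex v, BFS finds the shortest path from v back to v.
The shortest such closed walk is H → B → C → G → H, length 4.

4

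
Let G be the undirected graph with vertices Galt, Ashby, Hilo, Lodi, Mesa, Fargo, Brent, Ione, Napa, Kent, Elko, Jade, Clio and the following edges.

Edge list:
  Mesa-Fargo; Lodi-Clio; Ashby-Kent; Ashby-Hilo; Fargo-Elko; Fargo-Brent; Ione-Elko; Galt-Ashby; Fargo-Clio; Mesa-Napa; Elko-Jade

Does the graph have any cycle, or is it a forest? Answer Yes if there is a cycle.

DFS, tracking each vertex's parent; an edge to a visited non-parent vertex closes a cycle.
Start from Brent:
visit Brent (parent –)
  visit Fargo (parent Brent)
    Fargo–Brent: parent, skip
    visit Elko (parent Fargo)
      Elko–Fargo: parent, skip
      visit Ione (parent Elko)
        Ione–Elko: parent, skip
      visit Jade (parent Elko)
        Jade–Elko: parent, skip
    visit Mesa (parent Fargo)
      visit Napa (parent Mesa)
        Napa–Mesa: parent, skip
      Mesa–Fargo: parent, skip
    visit Clio (parent Fargo)
      Clio–Fargo: parent, skip
      visit Lodi (parent Clio)
        Lodi–Clio: parent, skip
visit Galt (parent –)
  visit Ashby (parent Galt)
    Ashby–Galt: parent, skip
    visit Kent (parent Ashby)
      Kent–Ashby: parent, skip
    visit Hilo (parent Ashby)
      Hilo–Ashby: parent, skip
No non-parent visited neighbor found — the graph is a forest.

No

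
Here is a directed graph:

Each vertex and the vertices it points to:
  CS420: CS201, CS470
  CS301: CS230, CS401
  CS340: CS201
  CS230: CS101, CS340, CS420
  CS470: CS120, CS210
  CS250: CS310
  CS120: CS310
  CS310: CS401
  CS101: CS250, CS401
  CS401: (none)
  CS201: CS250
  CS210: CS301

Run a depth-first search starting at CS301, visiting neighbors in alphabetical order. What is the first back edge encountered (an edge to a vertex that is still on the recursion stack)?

DFS from CS301 (visiting neighbors in alphabetical order); mark gray on enter, black on exit:
CS301 gray
  CS230 gray
    CS101 gray
      CS250 gray
        CS310 gray
          CS401 gray
          CS401 black
        CS310 black
      CS250 black
      CS101→CS401: CS401 black — skip
    CS101 black
    CS340 gray
      CS201 gray
        CS201→CS250: CS250 black — skip
      CS201 black
    CS340 black
    CS420 gray
      CS420→CS201: CS201 black — skip
      CS470 gray
        CS120 gray
          CS120→CS310: CS310 black — skip
        CS120 black
        CS210 gray
          CS210→CS301: CS301 is gray → back edge
First back edge: CS210 → CS301.

CS210->CS301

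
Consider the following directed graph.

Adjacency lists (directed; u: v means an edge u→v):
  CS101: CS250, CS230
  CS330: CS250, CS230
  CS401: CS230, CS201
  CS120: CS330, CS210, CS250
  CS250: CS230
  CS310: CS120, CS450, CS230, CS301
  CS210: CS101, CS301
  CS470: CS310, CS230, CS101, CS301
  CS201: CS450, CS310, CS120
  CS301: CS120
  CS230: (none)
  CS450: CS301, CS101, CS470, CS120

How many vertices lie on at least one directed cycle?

6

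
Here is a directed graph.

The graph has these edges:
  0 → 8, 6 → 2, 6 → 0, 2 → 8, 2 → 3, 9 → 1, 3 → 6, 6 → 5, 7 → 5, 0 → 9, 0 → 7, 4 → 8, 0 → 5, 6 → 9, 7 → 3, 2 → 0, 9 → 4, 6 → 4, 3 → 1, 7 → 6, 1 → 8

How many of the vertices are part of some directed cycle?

5

A vertex is on a directed cycle iff it belongs to a strongly connected component of size ≥ 2 (or has a self-loop).
The vertices on cycles are {0, 2, 3, 6, 7} — 5 in total.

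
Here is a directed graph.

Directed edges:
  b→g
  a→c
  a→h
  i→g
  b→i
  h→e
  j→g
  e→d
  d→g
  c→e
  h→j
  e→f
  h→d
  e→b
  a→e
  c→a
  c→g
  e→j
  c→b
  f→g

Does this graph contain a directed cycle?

DFS with white/gray/black marking, starting from d:
d gray
  g gray
  g black
d black
a gray
  e gray
    f gray
      f→g: g black — skip
    f black
    e→d: d black — skip
    j gray
      j→g: g black — skip
    j black
    b gray
      b→g: g black — skip
      i gray
        i→g: g black — skip
      i black
    b black
  e black
  h gray
    h→d: d black — skip
    h→j: j black — skip
    h→e: e black — skip
  h black
  c gray
    c→e: e black — skip
    c→a: a is gray → back edge
Back edge found, so a cycle exists: a → c → a.

Yes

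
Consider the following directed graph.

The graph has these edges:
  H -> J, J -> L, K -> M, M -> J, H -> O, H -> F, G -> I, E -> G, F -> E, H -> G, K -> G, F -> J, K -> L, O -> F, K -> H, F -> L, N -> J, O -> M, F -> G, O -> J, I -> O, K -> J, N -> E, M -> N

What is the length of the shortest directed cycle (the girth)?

For each vertex v, BFS finds the shortest path from v back to v.
The shortest such closed walk is O → F → G → I → O, length 4.

4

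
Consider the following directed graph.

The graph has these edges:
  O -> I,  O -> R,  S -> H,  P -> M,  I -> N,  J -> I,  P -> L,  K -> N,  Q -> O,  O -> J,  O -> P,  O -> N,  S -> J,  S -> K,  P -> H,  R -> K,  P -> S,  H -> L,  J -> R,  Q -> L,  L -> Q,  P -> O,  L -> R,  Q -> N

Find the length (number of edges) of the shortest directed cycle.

2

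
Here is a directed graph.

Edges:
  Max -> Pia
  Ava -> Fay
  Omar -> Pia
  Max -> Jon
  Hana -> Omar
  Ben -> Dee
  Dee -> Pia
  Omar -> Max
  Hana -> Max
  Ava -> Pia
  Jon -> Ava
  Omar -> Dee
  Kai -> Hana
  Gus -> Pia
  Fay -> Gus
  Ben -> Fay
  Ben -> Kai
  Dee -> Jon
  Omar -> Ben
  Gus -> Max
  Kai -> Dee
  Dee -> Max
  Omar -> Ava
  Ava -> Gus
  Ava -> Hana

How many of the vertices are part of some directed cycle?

10

A vertex is on a directed cycle iff it belongs to a strongly connected component of size ≥ 2 (or has a self-loop).
The vertices on cycles are {Ava, Ben, Dee, Fay, Gus, Jon, Kai, Max, Hana, Omar} — 10 in total.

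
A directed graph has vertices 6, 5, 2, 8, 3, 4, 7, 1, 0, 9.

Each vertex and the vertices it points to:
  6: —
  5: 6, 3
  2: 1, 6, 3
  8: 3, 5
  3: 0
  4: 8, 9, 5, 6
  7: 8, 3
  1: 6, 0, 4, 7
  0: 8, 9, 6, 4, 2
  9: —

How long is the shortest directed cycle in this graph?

3

For each vertex v, BFS finds the shortest path from v back to v.
The shortest such closed walk is 1 → 0 → 2 → 1, length 3.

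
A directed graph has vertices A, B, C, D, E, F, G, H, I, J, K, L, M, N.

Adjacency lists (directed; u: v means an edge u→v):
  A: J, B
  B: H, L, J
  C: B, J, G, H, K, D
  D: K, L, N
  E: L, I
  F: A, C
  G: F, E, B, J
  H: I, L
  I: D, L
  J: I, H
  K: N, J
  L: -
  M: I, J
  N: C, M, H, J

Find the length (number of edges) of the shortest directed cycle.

3

For each vertex v, BFS finds the shortest path from v back to v.
The shortest such closed walk is F → C → G → F, length 3.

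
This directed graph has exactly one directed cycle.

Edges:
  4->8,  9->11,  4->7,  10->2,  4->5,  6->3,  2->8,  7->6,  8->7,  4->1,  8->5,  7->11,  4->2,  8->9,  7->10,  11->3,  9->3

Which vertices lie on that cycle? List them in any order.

DFS with gray/black marking from 2:
2 gray
  8 gray
    7 gray
      6 gray
        3 gray
        3 black
      6 black
      10 gray
        10→2: 2 is gray → back edge
Back edge closes the cycle 2 → 8 → 7 → 10 → 2; its vertices are {2, 7, 8, 10}.

2, 7, 8, 10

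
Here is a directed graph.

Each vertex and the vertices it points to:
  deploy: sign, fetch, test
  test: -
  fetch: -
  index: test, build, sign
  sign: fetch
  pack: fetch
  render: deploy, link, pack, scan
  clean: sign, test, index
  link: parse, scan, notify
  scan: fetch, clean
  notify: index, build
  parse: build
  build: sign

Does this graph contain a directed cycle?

No

DFS with white/gray/black marking, starting from render:
render gray
  deploy gray
    sign gray
      fetch gray
      fetch black
    sign black
    deploy→fetch: fetch black — skip
    test gray
    test black
  deploy black
  link gray
    parse gray
      build gray
        build→sign: sign black — skip
      build black
    parse black
    scan gray
      scan→fetch: fetch black — skip
      clean gray
        clean→sign: sign black — skip
        clean→test: test black — skip
        index gray
          index→test: test black — skip
          index→build: build black — skip
          index→sign: sign black — skip
        index black
      clean black
    scan black
    notify gray
      notify→index: index black — skip
      notify→build: build black — skip
    notify black
  link black
  pack gray
    pack→fetch: fetch black — skip
  pack black
  render→scan: scan black — skip
render black
Every edge goes to a white or black vertex — no back edge, so the graph is acyclic.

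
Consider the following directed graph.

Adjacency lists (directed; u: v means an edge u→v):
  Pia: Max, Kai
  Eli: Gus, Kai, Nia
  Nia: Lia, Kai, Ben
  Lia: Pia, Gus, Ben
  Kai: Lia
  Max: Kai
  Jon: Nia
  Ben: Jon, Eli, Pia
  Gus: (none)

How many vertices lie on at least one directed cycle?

A vertex is on a directed cycle iff it belongs to a strongly connected component of size ≥ 2 (or has a self-loop).
The vertices on cycles are {Ben, Eli, Jon, Kai, Lia, Max, Nia, Pia} — 8 in total.

8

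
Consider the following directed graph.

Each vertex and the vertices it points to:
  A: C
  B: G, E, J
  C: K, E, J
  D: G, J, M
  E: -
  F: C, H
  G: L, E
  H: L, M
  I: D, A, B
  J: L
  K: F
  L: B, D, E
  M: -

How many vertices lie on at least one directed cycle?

8

A vertex is on a directed cycle iff it belongs to a strongly connected component of size ≥ 2 (or has a self-loop).
The vertices on cycles are {B, C, D, F, G, J, K, L} — 8 in total.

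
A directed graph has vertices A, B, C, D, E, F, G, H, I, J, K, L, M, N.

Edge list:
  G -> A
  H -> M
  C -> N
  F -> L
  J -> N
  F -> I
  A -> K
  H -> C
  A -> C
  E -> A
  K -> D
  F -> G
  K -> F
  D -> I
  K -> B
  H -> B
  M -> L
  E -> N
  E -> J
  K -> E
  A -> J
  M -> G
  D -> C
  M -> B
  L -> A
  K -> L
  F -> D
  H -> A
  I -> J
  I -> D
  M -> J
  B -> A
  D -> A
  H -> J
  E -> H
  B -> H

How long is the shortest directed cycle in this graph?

2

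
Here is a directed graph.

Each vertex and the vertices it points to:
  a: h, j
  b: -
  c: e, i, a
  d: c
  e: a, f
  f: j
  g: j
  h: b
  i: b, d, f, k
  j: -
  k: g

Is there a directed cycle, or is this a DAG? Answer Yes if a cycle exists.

DFS with white/gray/black marking, starting from a:
a gray
  h gray
    b gray
    b black
  h black
  j gray
  j black
a black
c gray
  e gray
    e→a: a black — skip
    f gray
      f→j: j black — skip
    f black
  e black
  i gray
    i→b: b black — skip
    d gray
      d→c: c is gray → back edge
Back edge found, so a cycle exists: c → i → d → c.

Yes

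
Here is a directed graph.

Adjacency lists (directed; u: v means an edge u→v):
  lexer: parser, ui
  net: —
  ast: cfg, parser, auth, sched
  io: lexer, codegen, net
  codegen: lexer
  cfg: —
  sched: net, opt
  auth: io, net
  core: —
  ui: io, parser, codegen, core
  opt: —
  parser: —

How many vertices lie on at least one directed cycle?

4

A vertex is on a directed cycle iff it belongs to a strongly connected component of size ≥ 2 (or has a self-loop).
The vertices on cycles are {io, ui, lexer, codegen} — 4 in total.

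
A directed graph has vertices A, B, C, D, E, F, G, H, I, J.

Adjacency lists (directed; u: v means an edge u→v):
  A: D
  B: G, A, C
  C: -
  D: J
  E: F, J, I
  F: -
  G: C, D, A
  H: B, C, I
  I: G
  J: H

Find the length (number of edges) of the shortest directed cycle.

5

For each vertex v, BFS finds the shortest path from v back to v.
The shortest such closed walk is J → H → I → G → D → J, length 5.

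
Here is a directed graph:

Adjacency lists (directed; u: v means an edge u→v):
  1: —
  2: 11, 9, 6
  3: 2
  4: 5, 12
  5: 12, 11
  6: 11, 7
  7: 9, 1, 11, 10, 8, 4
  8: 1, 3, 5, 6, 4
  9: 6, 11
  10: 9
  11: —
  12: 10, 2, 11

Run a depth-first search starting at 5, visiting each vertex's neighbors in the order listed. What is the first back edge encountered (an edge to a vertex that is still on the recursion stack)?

7→9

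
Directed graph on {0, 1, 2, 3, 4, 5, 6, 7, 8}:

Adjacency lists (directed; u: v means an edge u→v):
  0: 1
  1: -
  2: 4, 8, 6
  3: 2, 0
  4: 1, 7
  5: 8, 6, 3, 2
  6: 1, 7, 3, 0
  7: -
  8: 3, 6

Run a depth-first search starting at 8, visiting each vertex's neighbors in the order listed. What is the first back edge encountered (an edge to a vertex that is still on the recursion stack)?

DFS from 8 (visiting each vertex's neighbors in the order listed); mark gray on enter, black on exit:
8 gray
  3 gray
    2 gray
      4 gray
        1 gray
        1 black
        7 gray
        7 black
      4 black
      2→8: 8 is gray → back edge
First back edge: 2 → 8.

2->8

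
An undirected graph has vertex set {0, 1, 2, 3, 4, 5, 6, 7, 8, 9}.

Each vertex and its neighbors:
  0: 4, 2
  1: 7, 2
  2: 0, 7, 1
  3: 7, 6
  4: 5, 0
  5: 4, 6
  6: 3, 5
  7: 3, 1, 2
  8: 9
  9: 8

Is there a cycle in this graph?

Yes

DFS, tracking each vertex's parent; an edge to a visited non-parent vertex closes a cycle.
Start from 8:
visit 8 (parent –)
  visit 9 (parent 8)
    9–8: parent, skip
visit 0 (parent –)
  visit 4 (parent 0)
    visit 5 (parent 4)
      5–4: parent, skip
      visit 6 (parent 5)
        visit 3 (parent 6)
          visit 7 (parent 3)
            7–3: parent, skip
            visit 1 (parent 7)
              1–7: parent, skip
              visit 2 (parent 1)
                2–0: 0 visited and ≠ parent → cycle
Cycle: 0 – 4 – 5 – 6 – 3 – 7 – 1 – 2 – 0.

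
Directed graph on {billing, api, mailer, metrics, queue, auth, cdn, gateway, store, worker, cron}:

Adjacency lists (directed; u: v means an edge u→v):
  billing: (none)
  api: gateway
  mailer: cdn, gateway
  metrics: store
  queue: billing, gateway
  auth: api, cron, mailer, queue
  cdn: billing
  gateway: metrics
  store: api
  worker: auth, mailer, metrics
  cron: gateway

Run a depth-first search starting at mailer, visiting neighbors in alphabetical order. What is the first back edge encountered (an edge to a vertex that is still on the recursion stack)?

DFS from mailer (visiting neighbors in alphabetical order); mark gray on enter, black on exit:
mailer gray
  cdn gray
    billing gray
    billing black
  cdn black
  gateway gray
    metrics gray
      store gray
        api gray
          api→gateway: gateway is gray → back edge
First back edge: api → gateway.

api→gateway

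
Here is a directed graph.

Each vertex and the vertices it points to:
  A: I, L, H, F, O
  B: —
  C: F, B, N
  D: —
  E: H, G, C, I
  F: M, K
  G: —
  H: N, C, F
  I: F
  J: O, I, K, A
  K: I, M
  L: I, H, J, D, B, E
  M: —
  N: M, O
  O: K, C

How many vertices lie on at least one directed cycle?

A vertex is on a directed cycle iff it belongs to a strongly connected component of size ≥ 2 (or has a self-loop).
The vertices on cycles are {A, C, F, I, J, K, L, N, O} — 9 in total.

9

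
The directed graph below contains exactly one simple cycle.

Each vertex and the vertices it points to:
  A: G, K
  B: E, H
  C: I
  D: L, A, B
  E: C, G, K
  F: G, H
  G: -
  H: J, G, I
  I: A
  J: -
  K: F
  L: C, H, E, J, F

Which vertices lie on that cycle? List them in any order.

A, F, H, I, K

DFS with gray/black marking from F:
F gray
  G gray
  G black
  H gray
    J gray
    J black
    H→G: G black — skip
    I gray
      A gray
        A→G: G black — skip
        K gray
          K→F: F is gray → back edge
Back edge closes the cycle F → H → I → A → K → F; its vertices are {A, F, H, I, K}.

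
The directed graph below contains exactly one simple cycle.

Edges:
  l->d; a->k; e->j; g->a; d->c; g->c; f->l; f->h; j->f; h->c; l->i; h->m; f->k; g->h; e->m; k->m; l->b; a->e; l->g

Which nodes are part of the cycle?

a, e, f, g, j, l

DFS with gray/black marking from f:
f gray
  h gray
    m gray
    m black
    c gray
    c black
  h black
  l gray
    i gray
    i black
    d gray
      d→c: c black — skip
    d black
    g gray
      g→c: c black — skip
      g→h: h black — skip
      a gray
        k gray
          k→m: m black — skip
        k black
        e gray
          j gray
            j→f: f is gray → back edge
Back edge closes the cycle f → l → g → a → e → j → f; its vertices are {a, e, f, g, j, l}.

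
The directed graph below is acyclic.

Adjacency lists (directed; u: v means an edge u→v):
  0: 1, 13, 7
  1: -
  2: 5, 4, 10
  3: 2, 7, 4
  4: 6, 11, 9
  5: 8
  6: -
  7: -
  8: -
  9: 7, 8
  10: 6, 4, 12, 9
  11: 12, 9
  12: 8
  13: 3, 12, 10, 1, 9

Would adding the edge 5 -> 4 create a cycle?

Adding 5→4 creates a cycle iff 4 can already reach 5.
Explore from 4: no path reaches 5. The graph stays acyclic.

No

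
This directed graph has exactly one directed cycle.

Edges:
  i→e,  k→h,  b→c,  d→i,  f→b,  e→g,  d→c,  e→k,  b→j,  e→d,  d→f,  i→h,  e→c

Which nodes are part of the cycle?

d, e, i

DFS with gray/black marking from d:
d gray
  i gray
    h gray
    h black
    e gray
      k gray
        k→h: h black — skip
      k black
      c gray
      c black
      g gray
      g black
      e→d: d is gray → back edge
Back edge closes the cycle d → i → e → d; its vertices are {d, e, i}.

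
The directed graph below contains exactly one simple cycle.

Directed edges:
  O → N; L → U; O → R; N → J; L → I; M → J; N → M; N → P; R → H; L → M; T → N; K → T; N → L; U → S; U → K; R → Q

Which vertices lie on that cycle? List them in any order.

K, L, N, T, U

DFS with gray/black marking from N:
N gray
  L gray
    M gray
      J gray
      J black
    M black
    I gray
    I black
    U gray
      K gray
        T gray
          T→N: N is gray → back edge
Back edge closes the cycle N → L → U → K → T → N; its vertices are {K, L, N, T, U}.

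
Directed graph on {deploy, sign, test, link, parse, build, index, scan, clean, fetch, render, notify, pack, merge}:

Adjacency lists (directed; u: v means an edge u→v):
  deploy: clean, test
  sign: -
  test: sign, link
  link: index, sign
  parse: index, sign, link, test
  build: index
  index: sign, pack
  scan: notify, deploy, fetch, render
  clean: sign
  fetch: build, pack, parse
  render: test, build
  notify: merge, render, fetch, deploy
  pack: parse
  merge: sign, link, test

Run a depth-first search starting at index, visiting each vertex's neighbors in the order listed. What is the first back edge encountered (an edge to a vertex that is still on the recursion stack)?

DFS from index (visiting each vertex's neighbors in the order listed); mark gray on enter, black on exit:
index gray
  sign gray
  sign black
  pack gray
    parse gray
      parse→index: index is gray → back edge
First back edge: parse → index.

parse→index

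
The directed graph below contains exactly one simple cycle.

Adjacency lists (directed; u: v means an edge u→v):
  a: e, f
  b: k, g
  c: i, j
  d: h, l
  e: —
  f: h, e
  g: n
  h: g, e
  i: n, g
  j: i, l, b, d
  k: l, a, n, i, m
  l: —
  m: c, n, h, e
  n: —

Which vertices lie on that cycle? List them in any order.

b, c, j, k, m

DFS with gray/black marking from c:
c gray
  i gray
    n gray
    n black
    g gray
      g→n: n black — skip
    g black
  i black
  j gray
    j→i: i black — skip
    l gray
    l black
    b gray
      k gray
        k→l: l black — skip
        a gray
          e gray
          e black
          f gray
            h gray
              h→g: g black — skip
              h→e: e black — skip
            h black
            f→e: e black — skip
          f black
        a black
        k→n: n black — skip
        k→i: i black — skip
        m gray
          m→c: c is gray → back edge
Back edge closes the cycle c → j → b → k → m → c; its vertices are {b, c, j, k, m}.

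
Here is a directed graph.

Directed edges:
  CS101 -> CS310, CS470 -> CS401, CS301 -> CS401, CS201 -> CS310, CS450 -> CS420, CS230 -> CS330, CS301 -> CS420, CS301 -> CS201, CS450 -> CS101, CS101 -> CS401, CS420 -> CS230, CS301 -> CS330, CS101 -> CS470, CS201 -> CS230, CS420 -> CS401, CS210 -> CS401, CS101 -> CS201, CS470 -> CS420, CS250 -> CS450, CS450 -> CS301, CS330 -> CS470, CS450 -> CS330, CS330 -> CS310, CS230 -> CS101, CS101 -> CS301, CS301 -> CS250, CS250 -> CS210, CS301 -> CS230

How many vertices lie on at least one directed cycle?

A vertex is on a directed cycle iff it belongs to a strongly connected component of size ≥ 2 (or has a self-loop).
The vertices on cycles are {CS101, CS201, CS230, CS250, CS301, CS330, CS420, CS450, CS470} — 9 in total.

9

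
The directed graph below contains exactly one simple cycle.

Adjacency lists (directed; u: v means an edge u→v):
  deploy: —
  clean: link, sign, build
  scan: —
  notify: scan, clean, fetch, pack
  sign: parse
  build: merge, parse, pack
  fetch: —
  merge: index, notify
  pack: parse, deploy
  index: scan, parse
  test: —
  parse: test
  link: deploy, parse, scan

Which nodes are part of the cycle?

DFS with gray/black marking from build:
build gray
  merge gray
    index gray
      scan gray
      scan black
      parse gray
        test gray
        test black
      parse black
    index black
    notify gray
      notify→scan: scan black — skip
      clean gray
        link gray
          deploy gray
          deploy black
          link→parse: parse black — skip
          link→scan: scan black — skip
        link black
        sign gray
          sign→parse: parse black — skip
        sign black
        clean→build: build is gray → back edge
Back edge closes the cycle build → merge → notify → clean → build; its vertices are {build, clean, merge, notify}.

build, clean, merge, notify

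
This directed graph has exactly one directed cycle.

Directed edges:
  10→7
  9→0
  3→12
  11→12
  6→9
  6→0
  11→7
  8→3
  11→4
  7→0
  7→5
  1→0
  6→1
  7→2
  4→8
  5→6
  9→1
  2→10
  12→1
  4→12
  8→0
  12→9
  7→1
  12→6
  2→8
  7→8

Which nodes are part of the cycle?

DFS with gray/black marking from 7:
7 gray
  2 gray
    8 gray
      0 gray
      0 black
      3 gray
        12 gray
          1 gray
            1→0: 0 black — skip
          1 black
          9 gray
            9→1: 1 black — skip
            9→0: 0 black — skip
          9 black
          6 gray
            6→0: 0 black — skip
            6→9: 9 black — skip
            6→1: 1 black — skip
          6 black
        12 black
      3 black
    8 black
    10 gray
      10→7: 7 is gray → back edge
Back edge closes the cycle 7 → 2 → 10 → 7; its vertices are {2, 7, 10}.

2, 7, 10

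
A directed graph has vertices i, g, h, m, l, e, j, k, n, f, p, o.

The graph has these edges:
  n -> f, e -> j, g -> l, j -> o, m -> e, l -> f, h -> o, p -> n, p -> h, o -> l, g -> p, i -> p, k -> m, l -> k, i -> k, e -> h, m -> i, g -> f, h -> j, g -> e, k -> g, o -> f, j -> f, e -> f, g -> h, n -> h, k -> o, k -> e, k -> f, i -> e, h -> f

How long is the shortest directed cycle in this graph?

For each vertex v, BFS finds the shortest path from v back to v.
The shortest such closed walk is k → g → l → k, length 3.

3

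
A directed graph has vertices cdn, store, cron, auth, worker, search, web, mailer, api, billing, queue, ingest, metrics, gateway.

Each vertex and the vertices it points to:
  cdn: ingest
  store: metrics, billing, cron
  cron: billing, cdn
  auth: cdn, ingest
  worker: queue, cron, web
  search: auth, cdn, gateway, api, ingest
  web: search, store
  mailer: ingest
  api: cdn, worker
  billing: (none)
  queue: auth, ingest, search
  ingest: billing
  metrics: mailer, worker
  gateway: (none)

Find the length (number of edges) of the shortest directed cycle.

4

For each vertex v, BFS finds the shortest path from v back to v.
The shortest such closed walk is worker → web → store → metrics → worker, length 4.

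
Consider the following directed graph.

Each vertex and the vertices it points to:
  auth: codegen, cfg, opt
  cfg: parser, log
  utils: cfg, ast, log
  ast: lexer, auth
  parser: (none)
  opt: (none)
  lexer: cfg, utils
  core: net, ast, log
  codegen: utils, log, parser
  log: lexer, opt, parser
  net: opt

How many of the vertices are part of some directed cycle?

A vertex is on a directed cycle iff it belongs to a strongly connected component of size ≥ 2 (or has a self-loop).
The vertices on cycles are {ast, cfg, log, auth, lexer, utils, codegen} — 7 in total.

7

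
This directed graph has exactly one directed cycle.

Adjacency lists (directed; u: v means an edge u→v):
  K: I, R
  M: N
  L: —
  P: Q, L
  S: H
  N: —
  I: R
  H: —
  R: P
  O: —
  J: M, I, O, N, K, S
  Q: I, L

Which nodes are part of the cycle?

I, P, Q, R

DFS with gray/black marking from R:
R gray
  P gray
    Q gray
      I gray
        I→R: R is gray → back edge
Back edge closes the cycle R → P → Q → I → R; its vertices are {I, P, Q, R}.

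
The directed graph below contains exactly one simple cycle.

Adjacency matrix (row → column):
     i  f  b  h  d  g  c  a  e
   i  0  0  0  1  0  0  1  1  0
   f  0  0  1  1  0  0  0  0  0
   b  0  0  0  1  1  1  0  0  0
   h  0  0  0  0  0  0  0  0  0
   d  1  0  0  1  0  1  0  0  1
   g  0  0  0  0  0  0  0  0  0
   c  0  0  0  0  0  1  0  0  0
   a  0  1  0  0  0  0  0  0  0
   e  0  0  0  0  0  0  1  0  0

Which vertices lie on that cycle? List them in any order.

DFS with gray/black marking from d:
d gray
  e gray
    c gray
      g gray
      g black
    c black
  e black
  h gray
  h black
  i gray
    a gray
      f gray
        b gray
          b→g: g black — skip
          b→h: h black — skip
          b→d: d is gray → back edge
Back edge closes the cycle d → i → a → f → b → d; its vertices are {a, b, d, f, i}.

a, b, d, f, i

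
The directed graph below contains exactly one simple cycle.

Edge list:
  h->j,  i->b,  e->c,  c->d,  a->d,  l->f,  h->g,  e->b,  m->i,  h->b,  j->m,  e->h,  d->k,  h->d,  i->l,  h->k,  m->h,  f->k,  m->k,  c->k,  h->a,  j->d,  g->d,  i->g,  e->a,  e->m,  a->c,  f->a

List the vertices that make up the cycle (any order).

h, j, m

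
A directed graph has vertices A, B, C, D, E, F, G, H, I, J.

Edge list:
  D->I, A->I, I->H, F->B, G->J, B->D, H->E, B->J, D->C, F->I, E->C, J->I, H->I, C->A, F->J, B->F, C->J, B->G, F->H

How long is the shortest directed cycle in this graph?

2

For each vertex v, BFS finds the shortest path from v back to v.
The shortest such closed walk is B → F → B, length 2.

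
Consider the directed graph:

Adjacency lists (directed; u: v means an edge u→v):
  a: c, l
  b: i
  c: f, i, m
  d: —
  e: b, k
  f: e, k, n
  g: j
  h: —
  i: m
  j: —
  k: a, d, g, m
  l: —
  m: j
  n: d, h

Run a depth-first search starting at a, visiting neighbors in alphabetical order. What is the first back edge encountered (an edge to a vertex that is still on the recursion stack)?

DFS from a (visiting neighbors in alphabetical order); mark gray on enter, black on exit:
a gray
  c gray
    f gray
      e gray
        b gray
          i gray
            m gray
              j gray
              j black
            m black
          i black
        b black
        k gray
          k→a: a is gray → back edge
First back edge: k → a.

k→a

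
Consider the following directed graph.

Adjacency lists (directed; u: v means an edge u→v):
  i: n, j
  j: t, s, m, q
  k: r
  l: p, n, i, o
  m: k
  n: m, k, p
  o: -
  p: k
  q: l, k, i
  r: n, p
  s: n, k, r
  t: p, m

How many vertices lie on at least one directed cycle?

9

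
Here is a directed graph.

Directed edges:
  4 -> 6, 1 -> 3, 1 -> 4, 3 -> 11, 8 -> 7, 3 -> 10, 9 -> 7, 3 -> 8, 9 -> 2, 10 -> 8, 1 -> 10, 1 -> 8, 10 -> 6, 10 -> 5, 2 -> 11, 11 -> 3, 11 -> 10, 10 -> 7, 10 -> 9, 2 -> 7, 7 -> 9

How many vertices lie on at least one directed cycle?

A vertex is on a directed cycle iff it belongs to a strongly connected component of size ≥ 2 (or has a self-loop).
The vertices on cycles are {2, 3, 7, 8, 9, 10, 11} — 7 in total.

7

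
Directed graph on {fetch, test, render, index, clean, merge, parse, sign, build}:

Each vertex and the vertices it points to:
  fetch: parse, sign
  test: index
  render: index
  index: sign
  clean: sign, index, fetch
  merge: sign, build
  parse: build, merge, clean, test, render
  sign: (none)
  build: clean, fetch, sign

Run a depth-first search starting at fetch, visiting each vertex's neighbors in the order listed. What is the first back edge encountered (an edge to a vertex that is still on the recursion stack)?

DFS from fetch (visiting each vertex's neighbors in the order listed); mark gray on enter, black on exit:
fetch gray
  parse gray
    build gray
      clean gray
        sign gray
        sign black
        index gray
          index→sign: sign black — skip
        index black
        clean→fetch: fetch is gray → back edge
First back edge: clean → fetch.

clean→fetch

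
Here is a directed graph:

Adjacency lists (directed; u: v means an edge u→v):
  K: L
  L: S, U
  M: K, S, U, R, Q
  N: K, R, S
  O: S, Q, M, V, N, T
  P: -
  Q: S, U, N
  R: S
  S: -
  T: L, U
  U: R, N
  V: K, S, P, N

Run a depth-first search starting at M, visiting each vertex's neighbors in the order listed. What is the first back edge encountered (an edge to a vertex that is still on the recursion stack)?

N->K

DFS from M (visiting each vertex's neighbors in the order listed); mark gray on enter, black on exit:
M gray
  K gray
    L gray
      S gray
      S black
      U gray
        R gray
          R→S: S black — skip
        R black
        N gray
          N→K: K is gray → back edge
First back edge: N → K.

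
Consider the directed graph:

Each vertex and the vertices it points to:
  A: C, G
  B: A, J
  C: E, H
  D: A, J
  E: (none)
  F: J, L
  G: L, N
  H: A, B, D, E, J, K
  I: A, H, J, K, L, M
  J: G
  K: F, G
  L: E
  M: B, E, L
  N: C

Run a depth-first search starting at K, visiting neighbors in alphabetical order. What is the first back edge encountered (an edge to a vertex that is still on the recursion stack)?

DFS from K (visiting neighbors in alphabetical order); mark gray on enter, black on exit:
K gray
  F gray
    J gray
      G gray
        L gray
          E gray
          E black
        L black
        N gray
          C gray
            C→E: E black — skip
            H gray
              A gray
                A→C: C is gray → back edge
First back edge: A → C.

A→C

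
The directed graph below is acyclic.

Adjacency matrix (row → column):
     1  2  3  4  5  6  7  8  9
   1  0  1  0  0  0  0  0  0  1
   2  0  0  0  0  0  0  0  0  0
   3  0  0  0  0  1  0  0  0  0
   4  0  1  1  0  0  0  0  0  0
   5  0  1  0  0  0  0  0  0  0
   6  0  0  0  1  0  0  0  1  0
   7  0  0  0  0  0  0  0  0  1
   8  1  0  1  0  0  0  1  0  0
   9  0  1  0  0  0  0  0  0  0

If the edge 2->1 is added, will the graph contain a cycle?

Adding 2→1 creates a cycle iff 1 can already reach 2.
Path from 1: 1 → 2.
So 1 → … → 2 → 1 is a cycle.

Yes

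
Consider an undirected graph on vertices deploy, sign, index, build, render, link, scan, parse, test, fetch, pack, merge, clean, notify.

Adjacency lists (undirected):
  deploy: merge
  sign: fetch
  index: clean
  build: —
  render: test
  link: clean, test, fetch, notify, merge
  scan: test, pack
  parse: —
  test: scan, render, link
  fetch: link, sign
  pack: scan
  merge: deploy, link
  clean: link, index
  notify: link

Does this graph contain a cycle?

DFS, tracking each vertex's parent; an edge to a visited non-parent vertex closes a cycle.
Start from deploy:
visit deploy (parent –)
  visit merge (parent deploy)
    merge–deploy: parent, skip
    visit link (parent merge)
      visit clean (parent link)
        clean–link: parent, skip
        visit index (parent clean)
          index–clean: parent, skip
      visit test (parent link)
        visit scan (parent test)
          scan–test: parent, skip
          visit pack (parent scan)
            pack–scan: parent, skip
        visit render (parent test)
          render–test: parent, skip
        test–link: parent, skip
      visit fetch (parent link)
        fetch–link: parent, skip
        visit sign (parent fetch)
          sign–fetch: parent, skip
      visit notify (parent link)
        notify–link: parent, skip
      link–merge: parent, skip
visit build (parent –)
visit parse (parent –)
No non-parent visited neighbor found — the graph is a forest.

No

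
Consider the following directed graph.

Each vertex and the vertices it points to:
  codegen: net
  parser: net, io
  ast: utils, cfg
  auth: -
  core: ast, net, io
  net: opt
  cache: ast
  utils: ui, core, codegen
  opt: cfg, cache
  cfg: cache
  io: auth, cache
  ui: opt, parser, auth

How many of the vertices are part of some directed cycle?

11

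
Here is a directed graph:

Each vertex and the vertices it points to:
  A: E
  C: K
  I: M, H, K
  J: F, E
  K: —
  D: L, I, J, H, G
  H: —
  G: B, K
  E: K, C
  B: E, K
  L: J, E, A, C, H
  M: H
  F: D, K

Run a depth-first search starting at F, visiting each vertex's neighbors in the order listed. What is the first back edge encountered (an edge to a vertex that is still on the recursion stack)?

J->F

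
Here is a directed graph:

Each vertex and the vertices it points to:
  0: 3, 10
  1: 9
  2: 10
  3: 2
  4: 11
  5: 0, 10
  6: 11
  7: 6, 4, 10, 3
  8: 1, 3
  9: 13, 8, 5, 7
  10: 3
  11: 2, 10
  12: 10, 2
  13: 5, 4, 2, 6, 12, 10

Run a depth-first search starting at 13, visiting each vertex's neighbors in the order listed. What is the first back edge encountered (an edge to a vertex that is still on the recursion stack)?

DFS from 13 (visiting each vertex's neighbors in the order listed); mark gray on enter, black on exit:
13 gray
  5 gray
    0 gray
      3 gray
        2 gray
          10 gray
            10→3: 3 is gray → back edge
First back edge: 10 → 3.

10→3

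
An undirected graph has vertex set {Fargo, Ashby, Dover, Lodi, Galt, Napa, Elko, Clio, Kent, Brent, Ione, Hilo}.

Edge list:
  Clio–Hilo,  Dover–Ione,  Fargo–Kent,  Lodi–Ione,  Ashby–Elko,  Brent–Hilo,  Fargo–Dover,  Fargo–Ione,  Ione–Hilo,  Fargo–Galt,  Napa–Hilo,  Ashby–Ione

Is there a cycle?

DFS, tracking each vertex's parent; an edge to a visited non-parent vertex closes a cycle.
Start from Galt:
visit Galt (parent –)
  visit Fargo (parent Galt)
    visit Kent (parent Fargo)
      Kent–Fargo: parent, skip
    visit Dover (parent Fargo)
      Dover–Fargo: parent, skip
      visit Ione (parent Dover)
        visit Hilo (parent Ione)
          visit Brent (parent Hilo)
            Brent–Hilo: parent, skip
          visit Clio (parent Hilo)
            Clio–Hilo: parent, skip
          Hilo–Ione: parent, skip
          visit Napa (parent Hilo)
            Napa–Hilo: parent, skip
        visit Lodi (parent Ione)
          Lodi–Ione: parent, skip
        Ione–Dover: parent, skip
        Ione–Fargo: Fargo visited and ≠ parent → cycle
Cycle: Fargo – Dover – Ione – Fargo.

Yes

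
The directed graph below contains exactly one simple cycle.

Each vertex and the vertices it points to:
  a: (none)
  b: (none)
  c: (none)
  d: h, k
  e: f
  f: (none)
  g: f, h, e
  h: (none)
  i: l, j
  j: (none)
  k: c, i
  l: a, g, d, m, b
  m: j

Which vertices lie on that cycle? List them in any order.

d, i, k, l

DFS with gray/black marking from l:
l gray
  a gray
  a black
  g gray
    f gray
    f black
    h gray
    h black
    e gray
      e→f: f black — skip
    e black
  g black
  d gray
    d→h: h black — skip
    k gray
      c gray
      c black
      i gray
        i→l: l is gray → back edge
Back edge closes the cycle l → d → k → i → l; its vertices are {d, i, k, l}.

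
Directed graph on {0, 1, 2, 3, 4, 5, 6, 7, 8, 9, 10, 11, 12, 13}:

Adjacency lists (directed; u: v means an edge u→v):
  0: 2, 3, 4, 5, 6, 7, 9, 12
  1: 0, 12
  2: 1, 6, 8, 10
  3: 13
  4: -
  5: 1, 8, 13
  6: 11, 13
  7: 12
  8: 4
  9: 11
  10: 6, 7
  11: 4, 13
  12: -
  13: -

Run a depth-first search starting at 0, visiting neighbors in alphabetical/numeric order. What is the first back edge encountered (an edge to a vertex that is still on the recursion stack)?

1→0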